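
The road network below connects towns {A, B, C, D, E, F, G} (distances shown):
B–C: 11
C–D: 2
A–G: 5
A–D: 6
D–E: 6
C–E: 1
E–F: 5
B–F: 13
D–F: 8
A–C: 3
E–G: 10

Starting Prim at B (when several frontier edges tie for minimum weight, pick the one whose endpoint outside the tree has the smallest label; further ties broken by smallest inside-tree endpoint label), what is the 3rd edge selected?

C-D

Prim's algorithm from B:
Step 1: frontier [B–C 11, B–F 13] → take B–C (11); add C.
Step 2: frontier [B–F 13, C–E 1, C–D 2, A–C 3] → take C–E (1); add E.
Step 3: frontier [B–F 13, C–D 2, A–C 3, E–F 5, D–E 6, E–G 10] → take C–D (2); add D.
Step 4: frontier [B–F 13, A–C 3, A–D 6, D–F 8, E–F 5, E–G 10] → take A–C (3); add A.
Step 5: frontier [A–G 5, B–F 13, D–F 8, E–F 5, E–G 10] → take E–F (5); add F.
Step 6: frontier [A–G 5, E–G 10] → take A–G (5); add G.
The 3rd edge added is C–D.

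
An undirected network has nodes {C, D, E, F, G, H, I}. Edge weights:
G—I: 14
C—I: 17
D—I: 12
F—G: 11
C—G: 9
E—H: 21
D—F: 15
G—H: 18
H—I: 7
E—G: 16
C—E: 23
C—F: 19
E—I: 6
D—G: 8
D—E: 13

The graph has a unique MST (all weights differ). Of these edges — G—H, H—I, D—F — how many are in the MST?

Kruskal's algorithm — process edges by increasing weight (ties by edge label):
E—I (6): add — endpoints in different components.
H—I (7): add — endpoints in different components.
D—G (8): add — endpoints in different components.
C—G (9): add — endpoints in different components.
F—G (11): add — endpoints in different components.
D—I (12): add — endpoints in different components.
MST edge set: {E—I, H—I, D—G, C—G, F—G, D—I}.
Of the listed edges, {H—I} are in the MST → 1.

1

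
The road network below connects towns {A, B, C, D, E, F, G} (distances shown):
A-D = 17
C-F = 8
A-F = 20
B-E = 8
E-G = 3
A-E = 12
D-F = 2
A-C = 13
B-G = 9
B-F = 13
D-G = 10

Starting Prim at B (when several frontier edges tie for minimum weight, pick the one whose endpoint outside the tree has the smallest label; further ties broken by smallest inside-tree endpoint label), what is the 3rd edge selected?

Grow the tree from B using Prim:
Step 1: cheapest edge leaving the tree is B-E (8); add E.
Step 2: cheapest edge leaving the tree is E-G (3); add G.
Step 3: cheapest edge leaving the tree is D-G (10); add D.
Step 4: cheapest edge leaving the tree is D-F (2); add F.
Step 5: cheapest edge leaving the tree is C-F (8); add C.
Step 6: cheapest edge leaving the tree is A-E (12); add A.
The 3rd edge added is D-G.

D-G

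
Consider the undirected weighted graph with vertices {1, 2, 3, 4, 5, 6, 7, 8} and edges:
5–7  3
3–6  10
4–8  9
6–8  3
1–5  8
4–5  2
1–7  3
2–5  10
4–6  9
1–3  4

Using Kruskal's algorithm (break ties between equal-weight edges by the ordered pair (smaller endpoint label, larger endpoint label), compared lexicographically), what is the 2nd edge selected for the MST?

Kruskal: consider edges lightest-first.
4–5 (2): add — endpoints in different components.
1–7 (3): add — endpoints in different components.
5–7 (3): add — endpoints in different components.
6–8 (3): add — endpoints in different components.
1–3 (4): add — endpoints in different components.
1–5 (8): skip — 1 and 5 already connected.
4–6 (9): add — endpoints in different components.
4–8 (9): skip — 4 and 8 already connected.
2–5 (10): add — endpoints in different components.
The 2nd edge added is 1–7.

1-7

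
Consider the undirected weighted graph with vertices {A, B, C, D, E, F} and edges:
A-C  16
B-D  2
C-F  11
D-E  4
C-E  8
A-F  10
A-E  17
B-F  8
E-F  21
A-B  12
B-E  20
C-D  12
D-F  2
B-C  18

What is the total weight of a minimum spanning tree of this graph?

26

Sort edges by weight, then run Kruskal:
B-D (2): add. Components now {A} {B,D} {C} {E} {F}
D-F (2): add. Components now {A} {B,D,F} {C} {E}
D-E (4): add. Components now {A} {B,D,E,F} {C}
B-F (8): skip — B and F already connected.
C-E (8): add. Components now {A} {B,C,D,E,F}
A-F (10): add. Components now {A,B,C,D,E,F}
MST edges: B-D, D-F, D-E, C-E, A-F; total weight 2+2+4+8+10 = 26.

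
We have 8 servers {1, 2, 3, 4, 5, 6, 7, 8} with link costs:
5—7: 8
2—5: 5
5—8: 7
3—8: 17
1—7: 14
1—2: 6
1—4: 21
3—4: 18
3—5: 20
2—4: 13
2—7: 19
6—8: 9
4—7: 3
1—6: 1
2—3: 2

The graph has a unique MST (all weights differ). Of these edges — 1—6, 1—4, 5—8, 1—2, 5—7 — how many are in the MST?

4

Sort edges by weight, then run Kruskal:
1—6 (1): add — endpoints in different components.
2—3 (2): add — endpoints in different components.
4—7 (3): add — endpoints in different components.
2—5 (5): add — endpoints in different components.
1—2 (6): add — endpoints in different components.
5—8 (7): add — endpoints in different components.
5—7 (8): add — endpoints in different components.
MST edge set: {1—6, 2—3, 4—7, 2—5, 1—2, 5—8, 5—7}.
Of the listed edges, {1—6, 5—8, 1—2, 5—7} are in the MST → 4.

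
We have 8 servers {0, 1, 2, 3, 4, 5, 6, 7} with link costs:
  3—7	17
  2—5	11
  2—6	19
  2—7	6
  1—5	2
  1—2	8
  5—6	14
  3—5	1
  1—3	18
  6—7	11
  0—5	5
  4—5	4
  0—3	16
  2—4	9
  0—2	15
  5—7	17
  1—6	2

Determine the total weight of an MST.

28

Prim, starting at 0.
Step 1: cheapest edge leaving the tree is 0—5 (5); add 5.
Step 2: cheapest edge leaving the tree is 3—5 (1); add 3.
Step 3: cheapest edge leaving the tree is 1—5 (2); add 1.
Step 4: cheapest edge leaving the tree is 1—6 (2); add 6.
Step 5: cheapest edge leaving the tree is 4—5 (4); add 4.
Step 6: cheapest edge leaving the tree is 1—2 (8); add 2.
Step 7: cheapest edge leaving the tree is 2—7 (6); add 7.
MST edges: 0—5, 3—5, 1—5, 1—6, 4—5, 1—2, 2—7; total weight 5+1+2+2+4+8+6 = 28.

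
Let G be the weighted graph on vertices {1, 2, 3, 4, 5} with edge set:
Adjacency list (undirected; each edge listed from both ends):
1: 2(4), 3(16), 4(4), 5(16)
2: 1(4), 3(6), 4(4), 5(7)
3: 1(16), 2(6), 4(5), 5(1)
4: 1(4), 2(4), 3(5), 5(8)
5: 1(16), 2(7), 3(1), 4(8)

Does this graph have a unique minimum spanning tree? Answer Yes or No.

Kruskal: consider edges lightest-first.
3-5 (1): add. Components now {1} {2} {3,5} {4}
1-2 (4): add. Components now {1,2} {3,5} {4}
1-4 (4): add. Components now {1,2,4} {3,5}
2-4 (4): skip — 2 and 4 already connected.
3-4 (5): add. Components now {1,2,3,4,5}
Non-tree edge 2-4 has weight 4, equal to the heaviest edge on its tree cycle — swapping gives another MST of the same weight. Not unique.

No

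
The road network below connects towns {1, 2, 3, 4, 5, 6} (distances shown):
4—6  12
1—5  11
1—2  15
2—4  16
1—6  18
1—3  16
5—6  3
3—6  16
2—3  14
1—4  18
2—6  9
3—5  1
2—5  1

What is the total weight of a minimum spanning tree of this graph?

Prim, starting at 6.
Step 1: frontier [5—6 3, 2—6 9, 4—6 12, 3—6 16, 1—6 18] → take 5—6 (3); add 5.
Step 2: frontier [2—5 1, 3—5 1, 1—5 11, 2—6 9, 4—6 12, 3—6 16, 1—6 18] → take 2—5 (1); add 2.
Step 3: frontier [2—3 14, 1—2 15, 2—4 16, 3—5 1, 1—5 11, 4—6 12, 3—6 16, 1—6 18] → take 3—5 (1); add 3.
Step 4: frontier [1—2 15, 2—4 16, 1—3 16, 1—5 11, 4—6 12, 1—6 18] → take 1—5 (11); add 1.
Step 5: frontier [1—4 18, 2—4 16, 4—6 12] → take 4—6 (12); add 4.
MST edges: 5—6, 2—5, 3—5, 1—5, 4—6; total weight 3+1+1+11+12 = 28.

28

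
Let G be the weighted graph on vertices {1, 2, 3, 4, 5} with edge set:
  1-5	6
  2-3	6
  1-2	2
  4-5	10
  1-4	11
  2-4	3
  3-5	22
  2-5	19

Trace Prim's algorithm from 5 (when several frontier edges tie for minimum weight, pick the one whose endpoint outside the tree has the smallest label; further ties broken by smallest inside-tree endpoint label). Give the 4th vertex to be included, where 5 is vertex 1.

Prim's algorithm from 5:
Step 1: cheapest edge leaving the tree is 1-5 (6); add 1.
Step 2: cheapest edge leaving the tree is 1-2 (2); add 2.
Step 3: cheapest edge leaving the tree is 2-4 (3); add 4.
Step 4: cheapest edge leaving the tree is 2-3 (6); add 3.
Vertex order: 5, 1, 2, 4, 3. The 4th vertex is 4.

4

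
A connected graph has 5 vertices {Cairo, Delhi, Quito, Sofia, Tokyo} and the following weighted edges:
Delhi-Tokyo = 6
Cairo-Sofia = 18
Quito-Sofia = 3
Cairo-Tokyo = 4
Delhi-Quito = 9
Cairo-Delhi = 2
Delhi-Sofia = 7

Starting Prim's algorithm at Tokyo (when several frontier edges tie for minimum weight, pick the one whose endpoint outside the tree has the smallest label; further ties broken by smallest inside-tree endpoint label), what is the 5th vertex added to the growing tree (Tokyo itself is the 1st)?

Prim, starting at Tokyo.
Step 1: cheapest edge leaving the tree is Cairo-Tokyo (4); add Cairo.
Step 2: cheapest edge leaving the tree is Cairo-Delhi (2); add Delhi.
Step 3: cheapest edge leaving the tree is Delhi-Sofia (7); add Sofia.
Step 4: cheapest edge leaving the tree is Quito-Sofia (3); add Quito.
Vertex order: Tokyo, Cairo, Delhi, Sofia, Quito. The 5th vertex is Quito.

Quito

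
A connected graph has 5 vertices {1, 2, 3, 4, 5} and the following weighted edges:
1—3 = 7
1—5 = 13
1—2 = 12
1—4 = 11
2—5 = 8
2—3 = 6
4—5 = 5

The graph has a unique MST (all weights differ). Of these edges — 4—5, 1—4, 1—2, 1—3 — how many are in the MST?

2

Sort edges by weight, then run Kruskal:
4—5 (5): add — endpoints in different components.
2—3 (6): add — endpoints in different components.
1—3 (7): add — endpoints in different components.
2—5 (8): add — endpoints in different components.
MST edge set: {4—5, 2—3, 1—3, 2—5}.
Of the listed edges, {4—5, 1—3} are in the MST → 2.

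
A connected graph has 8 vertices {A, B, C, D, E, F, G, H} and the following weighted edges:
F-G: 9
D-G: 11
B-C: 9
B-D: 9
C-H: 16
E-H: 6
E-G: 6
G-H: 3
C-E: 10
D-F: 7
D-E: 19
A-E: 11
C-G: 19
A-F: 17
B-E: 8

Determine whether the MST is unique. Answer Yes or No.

Sort edges by weight, then run Kruskal:
G-H (3): add — endpoints in different components.
E-G (6): add — endpoints in different components.
E-H (6): skip — E and H already connected.
D-F (7): add — endpoints in different components.
B-E (8): add — endpoints in different components.
B-C (9): add — endpoints in different components.
B-D (9): add — endpoints in different components.
F-G (9): skip — F and G already connected.
C-E (10): skip — C and E already connected.
A-E (11): add — endpoints in different components.
Non-tree edge E-H has weight 6, equal to the heaviest edge on its tree cycle — swapping gives another MST of the same weight. Not unique.

No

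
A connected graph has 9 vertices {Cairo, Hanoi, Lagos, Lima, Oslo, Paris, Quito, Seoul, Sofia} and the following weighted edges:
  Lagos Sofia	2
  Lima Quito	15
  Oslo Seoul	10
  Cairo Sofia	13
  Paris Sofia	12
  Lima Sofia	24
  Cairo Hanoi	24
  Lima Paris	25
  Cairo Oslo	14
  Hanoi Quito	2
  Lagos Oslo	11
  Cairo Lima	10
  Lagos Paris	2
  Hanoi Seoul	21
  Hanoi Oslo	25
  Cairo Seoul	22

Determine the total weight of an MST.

Kruskal: consider edges lightest-first.
Hanoi Quito (2): add — endpoints in different components.
Lagos Paris (2): add — endpoints in different components.
Lagos Sofia (2): add — endpoints in different components.
Cairo Lima (10): add — endpoints in different components.
Oslo Seoul (10): add — endpoints in different components.
Lagos Oslo (11): add — endpoints in different components.
Paris Sofia (12): skip — Sofia and Paris already connected.
Cairo Sofia (13): add — endpoints in different components.
Cairo Oslo (14): skip — Oslo and Cairo already connected.
Lima Quito (15): add — endpoints in different components.
MST edges: Hanoi Quito, Lagos Paris, Lagos Sofia, Cairo Lima, Oslo Seoul, Lagos Oslo, Cairo Sofia, Lima Quito; total weight 2+2+2+10+10+11+13+15 = 65.

65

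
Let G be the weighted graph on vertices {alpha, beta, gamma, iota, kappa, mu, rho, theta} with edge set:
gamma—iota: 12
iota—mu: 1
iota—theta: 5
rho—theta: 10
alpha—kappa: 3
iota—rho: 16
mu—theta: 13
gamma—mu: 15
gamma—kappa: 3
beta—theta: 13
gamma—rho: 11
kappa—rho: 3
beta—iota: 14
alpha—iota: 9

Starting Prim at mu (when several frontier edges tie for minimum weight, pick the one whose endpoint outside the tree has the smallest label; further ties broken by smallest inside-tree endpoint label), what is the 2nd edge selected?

iota-theta

Prim's algorithm from mu:
Step 1: cheapest edge leaving the tree is iota—mu (1); add iota.
Step 2: cheapest edge leaving the tree is iota—theta (5); add theta.
Step 3: cheapest edge leaving the tree is alpha—iota (9); add alpha.
Step 4: cheapest edge leaving the tree is alpha—kappa (3); add kappa.
Step 5: cheapest edge leaving the tree is gamma—kappa (3); add gamma.
Step 6: cheapest edge leaving the tree is kappa—rho (3); add rho.
Step 7: cheapest edge leaving the tree is beta—theta (13); add beta.
The 2nd edge added is iota—theta.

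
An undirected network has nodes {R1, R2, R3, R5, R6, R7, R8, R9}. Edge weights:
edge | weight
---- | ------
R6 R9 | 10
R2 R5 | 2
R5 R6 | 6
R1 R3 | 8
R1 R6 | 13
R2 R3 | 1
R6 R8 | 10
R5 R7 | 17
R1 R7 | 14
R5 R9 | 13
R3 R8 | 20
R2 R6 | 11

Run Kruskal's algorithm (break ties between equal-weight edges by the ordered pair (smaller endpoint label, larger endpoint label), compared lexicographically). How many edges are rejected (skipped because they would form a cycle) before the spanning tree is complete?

Kruskal's algorithm — process edges by increasing weight (ties by edge label):
R2 R3 (1): add — endpoints in different components.
R2 R5 (2): add — endpoints in different components.
R5 R6 (6): add — endpoints in different components.
R1 R3 (8): add — endpoints in different components.
R6 R8 (10): add — endpoints in different components.
R6 R9 (10): add — endpoints in different components.
R2 R6 (11): skip — R6 and R2 already connected.
R1 R6 (13): skip — R1 and R6 already connected.
R5 R9 (13): skip — R9 and R5 already connected.
R1 R7 (14): add — endpoints in different components.
Edges rejected before the tree was complete: 3.

3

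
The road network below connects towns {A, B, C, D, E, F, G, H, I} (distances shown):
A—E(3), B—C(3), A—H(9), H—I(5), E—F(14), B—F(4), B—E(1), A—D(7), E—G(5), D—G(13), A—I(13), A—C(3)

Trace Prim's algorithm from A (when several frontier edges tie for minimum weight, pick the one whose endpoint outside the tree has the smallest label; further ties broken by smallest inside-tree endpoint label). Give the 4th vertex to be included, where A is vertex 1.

E

Prim, starting at A.
Step 1: cheapest edge leaving the tree is A—C (3); add C.
Step 2: cheapest edge leaving the tree is B—C (3); add B.
Step 3: cheapest edge leaving the tree is B—E (1); add E.
Step 4: cheapest edge leaving the tree is B—F (4); add F.
Step 5: cheapest edge leaving the tree is E—G (5); add G.
Step 6: cheapest edge leaving the tree is A—D (7); add D.
Step 7: cheapest edge leaving the tree is A—H (9); add H.
Step 8: cheapest edge leaving the tree is H—I (5); add I.
Vertex order: A, C, B, E, F, G, D, H, I. The 4th vertex is E.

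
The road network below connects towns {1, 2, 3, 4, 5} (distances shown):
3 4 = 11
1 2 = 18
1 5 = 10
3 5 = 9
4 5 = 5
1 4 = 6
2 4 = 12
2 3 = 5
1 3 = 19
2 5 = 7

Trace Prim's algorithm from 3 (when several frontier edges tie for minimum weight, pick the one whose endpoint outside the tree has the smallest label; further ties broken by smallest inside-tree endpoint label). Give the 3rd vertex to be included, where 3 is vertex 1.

5

Prim's algorithm from 3:
Step 1: frontier [2 3 5, 3 5 9, 3 4 11, 1 3 19] → take 2 3 (5); add 2.
Step 2: frontier [2 5 7, 2 4 12, 1 2 18, 3 5 9, 3 4 11, 1 3 19] → take 2 5 (7); add 5.
Step 3: frontier [2 4 12, 1 2 18, 3 4 11, 1 3 19, 4 5 5, 1 5 10] → take 4 5 (5); add 4.
Step 4: frontier [1 2 18, 1 3 19, 1 4 6, 1 5 10] → take 1 4 (6); add 1.
Vertex order: 3, 2, 5, 4, 1. The 3rd vertex is 5.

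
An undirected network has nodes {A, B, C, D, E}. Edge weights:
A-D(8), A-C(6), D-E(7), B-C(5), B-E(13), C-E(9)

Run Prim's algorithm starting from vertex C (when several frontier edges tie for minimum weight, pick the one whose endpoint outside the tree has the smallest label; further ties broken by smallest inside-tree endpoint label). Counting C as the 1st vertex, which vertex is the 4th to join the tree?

D

Grow the tree from C using Prim:
Step 1: frontier [B-C 5, A-C 6, C-E 9] → take B-C (5); add B.
Step 2: frontier [B-E 13, A-C 6, C-E 9] → take A-C (6); add A.
Step 3: frontier [A-D 8, B-E 13, C-E 9] → take A-D (8); add D.
Step 4: frontier [B-E 13, C-E 9, D-E 7] → take D-E (7); add E.
Vertex order: C, B, A, D, E. The 4th vertex is D.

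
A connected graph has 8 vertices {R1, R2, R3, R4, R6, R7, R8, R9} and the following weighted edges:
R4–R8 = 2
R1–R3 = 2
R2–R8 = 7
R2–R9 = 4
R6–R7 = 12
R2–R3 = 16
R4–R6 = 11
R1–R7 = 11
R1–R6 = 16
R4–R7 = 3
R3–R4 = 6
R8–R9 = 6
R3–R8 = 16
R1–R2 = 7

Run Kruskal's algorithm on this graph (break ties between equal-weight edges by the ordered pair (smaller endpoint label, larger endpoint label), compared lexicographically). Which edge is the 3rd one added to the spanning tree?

Kruskal: consider edges lightest-first.
R1–R3 (2): add — endpoints in different components.
R4–R8 (2): add — endpoints in different components.
R4–R7 (3): add — endpoints in different components.
R2–R9 (4): add — endpoints in different components.
R3–R4 (6): add — endpoints in different components.
R8–R9 (6): add — endpoints in different components.
R1–R2 (7): skip — R2 and R1 already connected.
R2–R8 (7): skip — R2 and R8 already connected.
R1–R7 (11): skip — R7 and R1 already connected.
R4–R6 (11): add — endpoints in different components.
The 3rd edge added is R4–R7.

R4-R7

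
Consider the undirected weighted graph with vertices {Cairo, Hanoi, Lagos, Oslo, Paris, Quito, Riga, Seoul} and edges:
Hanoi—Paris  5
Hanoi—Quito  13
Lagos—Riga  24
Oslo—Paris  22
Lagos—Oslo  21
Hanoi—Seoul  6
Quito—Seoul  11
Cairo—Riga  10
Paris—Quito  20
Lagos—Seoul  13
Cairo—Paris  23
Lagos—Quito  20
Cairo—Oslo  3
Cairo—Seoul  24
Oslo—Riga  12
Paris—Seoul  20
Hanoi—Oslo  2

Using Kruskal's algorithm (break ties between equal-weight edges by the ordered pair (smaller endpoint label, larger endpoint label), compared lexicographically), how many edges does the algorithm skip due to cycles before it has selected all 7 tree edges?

2

Sort edges by weight, then run Kruskal:
Hanoi—Oslo (2): add — endpoints in different components.
Cairo—Oslo (3): add — endpoints in different components.
Hanoi—Paris (5): add — endpoints in different components.
Hanoi—Seoul (6): add — endpoints in different components.
Cairo—Riga (10): add — endpoints in different components.
Quito—Seoul (11): add — endpoints in different components.
Oslo—Riga (12): skip — Riga and Oslo already connected.
Hanoi—Quito (13): skip — Hanoi and Quito already connected.
Lagos—Seoul (13): add — endpoints in different components.
Edges rejected before the tree was complete: 2.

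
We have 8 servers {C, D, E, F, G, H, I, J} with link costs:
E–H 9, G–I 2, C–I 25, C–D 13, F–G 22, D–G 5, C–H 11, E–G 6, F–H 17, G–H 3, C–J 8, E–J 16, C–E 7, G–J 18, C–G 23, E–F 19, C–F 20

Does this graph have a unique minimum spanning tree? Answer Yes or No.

Kruskal: consider edges lightest-first.
G–I (2): add — endpoints in different components.
G–H (3): add — endpoints in different components.
D–G (5): add — endpoints in different components.
E–G (6): add — endpoints in different components.
C–E (7): add — endpoints in different components.
C–J (8): add — endpoints in different components.
E–H (9): skip — E and H already connected.
C–H (11): skip — C and H already connected.
C–D (13): skip — C and D already connected.
E–J (16): skip — E and J already connected.
F–H (17): add — endpoints in different components.
Every non-tree edge has weight strictly greater than the heaviest edge on the tree path between its endpoints, so the MST is unique.

Yes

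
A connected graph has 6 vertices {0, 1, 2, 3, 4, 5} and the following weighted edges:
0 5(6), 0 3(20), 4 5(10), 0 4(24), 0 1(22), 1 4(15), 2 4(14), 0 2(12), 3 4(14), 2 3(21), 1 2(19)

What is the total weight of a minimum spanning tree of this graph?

Kruskal's algorithm — process edges by increasing weight (ties by edge label):
0 5 (6): add — endpoints in different components.
4 5 (10): add — endpoints in different components.
0 2 (12): add — endpoints in different components.
2 4 (14): skip — 2 and 4 already connected.
3 4 (14): add — endpoints in different components.
1 4 (15): add — endpoints in different components.
MST edges: 0 5, 4 5, 0 2, 3 4, 1 4; total weight 6+10+12+14+15 = 57.

57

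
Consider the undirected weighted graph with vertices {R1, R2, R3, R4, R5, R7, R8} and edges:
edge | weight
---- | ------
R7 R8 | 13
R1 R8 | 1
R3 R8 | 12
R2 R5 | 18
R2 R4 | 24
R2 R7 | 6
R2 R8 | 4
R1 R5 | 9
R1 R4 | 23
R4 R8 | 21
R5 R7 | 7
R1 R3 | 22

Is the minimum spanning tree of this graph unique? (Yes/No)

Yes

Kruskal's algorithm — process edges by increasing weight (ties by edge label):
R1 R8 (1): add — endpoints in different components.
R2 R8 (4): add — endpoints in different components.
R2 R7 (6): add — endpoints in different components.
R5 R7 (7): add — endpoints in different components.
R1 R5 (9): skip — R5 and R1 already connected.
R3 R8 (12): add — endpoints in different components.
R7 R8 (13): skip — R7 and R8 already connected.
R2 R5 (18): skip — R2 and R5 already connected.
R4 R8 (21): add — endpoints in different components.
Every non-tree edge has weight strictly greater than the heaviest edge on the tree path between its endpoints, so the MST is unique.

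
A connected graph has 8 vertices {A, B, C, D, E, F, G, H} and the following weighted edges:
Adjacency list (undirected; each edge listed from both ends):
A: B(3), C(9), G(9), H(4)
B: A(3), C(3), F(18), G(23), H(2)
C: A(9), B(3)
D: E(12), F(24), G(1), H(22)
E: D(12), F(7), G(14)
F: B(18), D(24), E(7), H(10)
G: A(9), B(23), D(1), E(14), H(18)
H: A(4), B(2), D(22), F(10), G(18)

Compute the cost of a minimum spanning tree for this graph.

35

Grow the tree from D using Prim:
Step 1: cheapest edge leaving the tree is D–G (1); add G.
Step 2: cheapest edge leaving the tree is A–G (9); add A.
Step 3: cheapest edge leaving the tree is A–B (3); add B.
Step 4: cheapest edge leaving the tree is B–H (2); add H.
Step 5: cheapest edge leaving the tree is B–C (3); add C.
Step 6: cheapest edge leaving the tree is F–H (10); add F.
Step 7: cheapest edge leaving the tree is E–F (7); add E.
MST edges: D–G, A–G, A–B, B–H, B–C, F–H, E–F; total weight 1+9+3+2+3+10+7 = 35.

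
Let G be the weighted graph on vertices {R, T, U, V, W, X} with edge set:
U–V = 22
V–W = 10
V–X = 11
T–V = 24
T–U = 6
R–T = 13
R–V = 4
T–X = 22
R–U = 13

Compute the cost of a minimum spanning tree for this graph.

44

Kruskal's algorithm — process edges by increasing weight (ties by edge label):
R–V (4): add — endpoints in different components.
T–U (6): add — endpoints in different components.
V–W (10): add — endpoints in different components.
V–X (11): add — endpoints in different components.
R–T (13): add — endpoints in different components.
MST edges: R–V, T–U, V–W, V–X, R–T; total weight 4+6+10+11+13 = 44.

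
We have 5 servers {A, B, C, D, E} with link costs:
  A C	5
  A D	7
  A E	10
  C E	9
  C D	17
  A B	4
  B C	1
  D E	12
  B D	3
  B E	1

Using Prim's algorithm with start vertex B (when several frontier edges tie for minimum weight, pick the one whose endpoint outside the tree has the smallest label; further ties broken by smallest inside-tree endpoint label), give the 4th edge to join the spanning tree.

A-B

Prim, starting at B.
Step 1: cheapest edge leaving the tree is B C (1); add C.
Step 2: cheapest edge leaving the tree is B E (1); add E.
Step 3: cheapest edge leaving the tree is B D (3); add D.
Step 4: cheapest edge leaving the tree is A B (4); add A.
The 4th edge added is A B.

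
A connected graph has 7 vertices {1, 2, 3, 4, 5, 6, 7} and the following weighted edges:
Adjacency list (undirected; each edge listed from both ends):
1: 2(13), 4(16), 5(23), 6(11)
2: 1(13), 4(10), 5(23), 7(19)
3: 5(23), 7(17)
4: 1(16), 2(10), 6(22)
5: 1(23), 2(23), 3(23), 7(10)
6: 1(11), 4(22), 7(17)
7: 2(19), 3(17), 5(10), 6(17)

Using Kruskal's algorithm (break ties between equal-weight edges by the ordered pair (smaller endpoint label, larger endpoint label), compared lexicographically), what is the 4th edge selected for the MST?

1-2

Kruskal's algorithm — process edges by increasing weight (ties by edge label):
2—4 (10): add. Components now {1} {2,4} {3} {5} {6} {7}
5—7 (10): add. Components now {1} {2,4} {3} {5,7} {6}
1—6 (11): add. Components now {1,6} {2,4} {3} {5,7}
1—2 (13): add. Components now {1,2,4,6} {3} {5,7}
1—4 (16): skip — 1 and 4 already connected.
3—7 (17): add. Components now {1,2,4,6} {3,5,7}
6—7 (17): add. Components now {1,2,3,4,5,6,7}
The 4th edge added is 1—2.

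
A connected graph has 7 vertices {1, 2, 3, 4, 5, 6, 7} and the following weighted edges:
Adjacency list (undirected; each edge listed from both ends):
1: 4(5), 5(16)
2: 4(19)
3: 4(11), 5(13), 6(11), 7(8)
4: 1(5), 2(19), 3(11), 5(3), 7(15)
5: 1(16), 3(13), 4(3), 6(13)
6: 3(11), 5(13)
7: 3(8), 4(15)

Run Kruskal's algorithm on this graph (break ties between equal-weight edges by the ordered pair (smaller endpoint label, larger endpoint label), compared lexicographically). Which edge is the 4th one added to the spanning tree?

3-4

Sort edges by weight, then run Kruskal:
4 5 (3): add — endpoints in different components.
1 4 (5): add — endpoints in different components.
3 7 (8): add — endpoints in different components.
3 4 (11): add — endpoints in different components.
3 6 (11): add — endpoints in different components.
3 5 (13): skip — 3 and 5 already connected.
5 6 (13): skip — 5 and 6 already connected.
4 7 (15): skip — 4 and 7 already connected.
1 5 (16): skip — 1 and 5 already connected.
2 4 (19): add — endpoints in different components.
The 4th edge added is 3 4.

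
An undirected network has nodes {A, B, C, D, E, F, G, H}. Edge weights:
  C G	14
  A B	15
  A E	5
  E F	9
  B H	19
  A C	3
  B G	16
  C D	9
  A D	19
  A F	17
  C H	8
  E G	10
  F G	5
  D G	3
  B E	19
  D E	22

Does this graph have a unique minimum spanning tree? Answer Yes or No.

No

Sort edges by weight, then run Kruskal:
A C (3): add — endpoints in different components.
D G (3): add — endpoints in different components.
A E (5): add — endpoints in different components.
F G (5): add — endpoints in different components.
C H (8): add — endpoints in different components.
C D (9): add — endpoints in different components.
E F (9): skip — E and F already connected.
E G (10): skip — E and G already connected.
C G (14): skip — C and G already connected.
A B (15): add — endpoints in different components.
Non-tree edge E F has weight 9, equal to the heaviest edge on its tree cycle — swapping gives another MST of the same weight. Not unique.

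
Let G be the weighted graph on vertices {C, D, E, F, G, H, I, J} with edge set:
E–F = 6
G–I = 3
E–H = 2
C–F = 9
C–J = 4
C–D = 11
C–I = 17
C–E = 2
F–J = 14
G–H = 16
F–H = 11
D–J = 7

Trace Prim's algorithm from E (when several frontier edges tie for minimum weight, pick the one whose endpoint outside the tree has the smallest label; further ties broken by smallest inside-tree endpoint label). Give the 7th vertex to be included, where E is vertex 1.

Grow the tree from E using Prim:
Step 1: frontier [C–E 2, E–H 2, E–F 6] → take C–E (2); add C.
Step 2: frontier [C–J 4, C–F 9, C–D 11, C–I 17, E–H 2, E–F 6] → take E–H (2); add H.
Step 3: frontier [C–J 4, C–F 9, C–D 11, C–I 17, E–F 6, F–H 11, G–H 16] → take C–J (4); add J.
Step 4: frontier [C–F 9, C–D 11, C–I 17, E–F 6, F–H 11, G–H 16, D–J 7, F–J 14] → take E–F (6); add F.
Step 5: frontier [C–D 11, C–I 17, G–H 16, D–J 7] → take D–J (7); add D.
Step 6: frontier [C–I 17, G–H 16] → take G–H (16); add G.
Step 7: frontier [C–I 17, G–I 3] → take G–I (3); add I.
Vertex order: E, C, H, J, F, D, G, I. The 7th vertex is G.

G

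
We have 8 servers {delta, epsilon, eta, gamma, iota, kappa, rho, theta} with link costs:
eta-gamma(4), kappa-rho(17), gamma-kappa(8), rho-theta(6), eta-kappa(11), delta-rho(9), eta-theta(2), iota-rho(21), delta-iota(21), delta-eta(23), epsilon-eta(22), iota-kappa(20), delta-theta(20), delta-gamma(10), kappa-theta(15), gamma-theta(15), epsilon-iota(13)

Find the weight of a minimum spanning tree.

62

Prim, starting at kappa.
Step 1: cheapest edge leaving the tree is gamma-kappa (8); add gamma.
Step 2: cheapest edge leaving the tree is eta-gamma (4); add eta.
Step 3: cheapest edge leaving the tree is eta-theta (2); add theta.
Step 4: cheapest edge leaving the tree is rho-theta (6); add rho.
Step 5: cheapest edge leaving the tree is delta-rho (9); add delta.
Step 6: cheapest edge leaving the tree is iota-kappa (20); add iota.
Step 7: cheapest edge leaving the tree is epsilon-iota (13); add epsilon.
MST edges: gamma-kappa, eta-gamma, eta-theta, rho-theta, delta-rho, iota-kappa, epsilon-iota; total weight 8+4+2+6+9+20+13 = 62.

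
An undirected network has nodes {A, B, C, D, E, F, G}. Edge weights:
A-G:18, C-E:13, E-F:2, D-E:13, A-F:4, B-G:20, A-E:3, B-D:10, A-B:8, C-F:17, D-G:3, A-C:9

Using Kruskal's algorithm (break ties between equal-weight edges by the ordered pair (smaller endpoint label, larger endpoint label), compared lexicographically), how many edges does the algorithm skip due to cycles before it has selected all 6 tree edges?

Kruskal: consider edges lightest-first.
E-F (2): add — endpoints in different components.
A-E (3): add — endpoints in different components.
D-G (3): add — endpoints in different components.
A-F (4): skip — A and F already connected.
A-B (8): add — endpoints in different components.
A-C (9): add — endpoints in different components.
B-D (10): add — endpoints in different components.
Edges rejected before the tree was complete: 1.

1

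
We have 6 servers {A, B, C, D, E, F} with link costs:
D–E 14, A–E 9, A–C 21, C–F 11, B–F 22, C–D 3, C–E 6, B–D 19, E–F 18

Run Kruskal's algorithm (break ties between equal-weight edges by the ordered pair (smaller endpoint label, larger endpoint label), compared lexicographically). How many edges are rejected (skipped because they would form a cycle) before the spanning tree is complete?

2

Sort edges by weight, then run Kruskal:
C–D (3): add — endpoints in different components.
C–E (6): add — endpoints in different components.
A–E (9): add — endpoints in different components.
C–F (11): add — endpoints in different components.
D–E (14): skip — D and E already connected.
E–F (18): skip — E and F already connected.
B–D (19): add — endpoints in different components.
Edges rejected before the tree was complete: 2.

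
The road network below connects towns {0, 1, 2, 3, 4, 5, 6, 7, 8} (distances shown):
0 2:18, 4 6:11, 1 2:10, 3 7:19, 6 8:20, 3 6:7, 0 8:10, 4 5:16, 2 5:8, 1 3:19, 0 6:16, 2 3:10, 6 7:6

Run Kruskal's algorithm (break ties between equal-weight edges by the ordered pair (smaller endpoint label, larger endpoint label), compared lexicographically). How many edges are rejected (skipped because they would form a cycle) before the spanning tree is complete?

0

Sort edges by weight, then run Kruskal:
6 7 (6): add — endpoints in different components.
3 6 (7): add — endpoints in different components.
2 5 (8): add — endpoints in different components.
0 8 (10): add — endpoints in different components.
1 2 (10): add — endpoints in different components.
2 3 (10): add — endpoints in different components.
4 6 (11): add — endpoints in different components.
0 6 (16): add — endpoints in different components.
Edges rejected before the tree was complete: 0.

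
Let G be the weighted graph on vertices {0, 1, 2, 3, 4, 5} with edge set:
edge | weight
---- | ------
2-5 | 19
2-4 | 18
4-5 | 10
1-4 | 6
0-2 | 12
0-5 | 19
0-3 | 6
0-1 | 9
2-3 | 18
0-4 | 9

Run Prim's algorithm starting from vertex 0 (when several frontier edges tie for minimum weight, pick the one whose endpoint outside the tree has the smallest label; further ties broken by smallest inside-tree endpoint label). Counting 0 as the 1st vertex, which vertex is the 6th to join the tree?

2

Prim, starting at 0.
Step 1: frontier [0-3 6, 0-1 9, 0-4 9, 0-2 12, 0-5 19] → take 0-3 (6); add 3.
Step 2: frontier [0-1 9, 0-4 9, 0-2 12, 0-5 19, 2-3 18] → take 0-1 (9); add 1.
Step 3: frontier [0-4 9, 0-2 12, 0-5 19, 1-4 6, 2-3 18] → take 1-4 (6); add 4.
Step 4: frontier [0-2 12, 0-5 19, 2-3 18, 4-5 10, 2-4 18] → take 4-5 (10); add 5.
Step 5: frontier [0-2 12, 2-3 18, 2-4 18, 2-5 19] → take 0-2 (12); add 2.
Vertex order: 0, 3, 1, 4, 5, 2. The 6th vertex is 2.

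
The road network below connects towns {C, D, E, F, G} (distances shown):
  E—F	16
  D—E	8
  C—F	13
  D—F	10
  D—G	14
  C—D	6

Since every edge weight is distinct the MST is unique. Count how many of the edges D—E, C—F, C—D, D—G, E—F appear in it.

Sort edges by weight, then run Kruskal:
C—D (6): add. Components now {C,D} {E} {F} {G}
D—E (8): add. Components now {C,D,E} {F} {G}
D—F (10): add. Components now {C,D,E,F} {G}
C—F (13): skip — C and F already connected.
D—G (14): add. Components now {C,D,E,F,G}
MST edge set: {C—D, D—E, D—F, D—G}.
Of the listed edges, {D—E, C—D, D—G} are in the MST → 3.

3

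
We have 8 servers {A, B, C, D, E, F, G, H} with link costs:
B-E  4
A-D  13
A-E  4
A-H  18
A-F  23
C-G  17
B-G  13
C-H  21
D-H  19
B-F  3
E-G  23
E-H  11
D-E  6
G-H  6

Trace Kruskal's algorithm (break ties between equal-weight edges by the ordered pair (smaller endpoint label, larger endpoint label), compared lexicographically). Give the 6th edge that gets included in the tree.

E-H

Sort edges by weight, then run Kruskal:
B-F (3): add — endpoints in different components.
A-E (4): add — endpoints in different components.
B-E (4): add — endpoints in different components.
D-E (6): add — endpoints in different components.
G-H (6): add — endpoints in different components.
E-H (11): add — endpoints in different components.
A-D (13): skip — A and D already connected.
B-G (13): skip — B and G already connected.
C-G (17): add — endpoints in different components.
The 6th edge added is E-H.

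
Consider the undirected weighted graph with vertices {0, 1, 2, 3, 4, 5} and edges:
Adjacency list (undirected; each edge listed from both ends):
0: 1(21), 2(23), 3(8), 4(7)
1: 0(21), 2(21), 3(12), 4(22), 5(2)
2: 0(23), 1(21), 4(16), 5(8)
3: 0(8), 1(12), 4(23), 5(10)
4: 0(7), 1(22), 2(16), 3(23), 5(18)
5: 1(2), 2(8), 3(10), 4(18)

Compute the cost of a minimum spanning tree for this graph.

35

Prim's algorithm from 4:
Step 1: frontier [0 4 7, 2 4 16, 4 5 18, 1 4 22, 3 4 23] → take 0 4 (7); add 0.
Step 2: frontier [0 3 8, 0 1 21, 0 2 23, 2 4 16, 4 5 18, 1 4 22, 3 4 23] → take 0 3 (8); add 3.
Step 3: frontier [0 1 21, 0 2 23, 3 5 10, 1 3 12, 2 4 16, 4 5 18, 1 4 22] → take 3 5 (10); add 5.
Step 4: frontier [0 1 21, 0 2 23, 1 3 12, 2 4 16, 1 4 22, 1 5 2, 2 5 8] → take 1 5 (2); add 1.
Step 5: frontier [0 2 23, 1 2 21, 2 4 16, 2 5 8] → take 2 5 (8); add 2.
MST edges: 0 4, 0 3, 3 5, 1 5, 2 5; total weight 7+8+10+2+8 = 35.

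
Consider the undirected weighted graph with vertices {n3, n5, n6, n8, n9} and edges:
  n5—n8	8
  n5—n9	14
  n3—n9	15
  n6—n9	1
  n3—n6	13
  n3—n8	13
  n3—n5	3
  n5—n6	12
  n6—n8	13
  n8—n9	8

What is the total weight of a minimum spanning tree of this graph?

Prim, starting at n6.
Step 1: frontier [n6—n9 1, n5—n6 12, n3—n6 13, n6—n8 13] → take n6—n9 (1); add n9.
Step 2: frontier [n5—n6 12, n3—n6 13, n6—n8 13, n8—n9 8, n5—n9 14, n3—n9 15] → take n8—n9 (8); add n8.
Step 3: frontier [n5—n6 12, n3—n6 13, n5—n8 8, n3—n8 13, n5—n9 14, n3—n9 15] → take n5—n8 (8); add n5.
Step 4: frontier [n3—n5 3, n3—n6 13, n3—n8 13, n3—n9 15] → take n3—n5 (3); add n3.
MST edges: n6—n9, n8—n9, n5—n8, n3—n5; total weight 1+8+8+3 = 20.

20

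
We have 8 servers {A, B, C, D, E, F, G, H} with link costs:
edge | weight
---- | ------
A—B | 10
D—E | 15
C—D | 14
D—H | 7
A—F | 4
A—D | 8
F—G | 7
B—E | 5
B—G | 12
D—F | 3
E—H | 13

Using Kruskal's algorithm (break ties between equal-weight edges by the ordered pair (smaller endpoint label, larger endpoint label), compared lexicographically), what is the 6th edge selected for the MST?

Kruskal's algorithm — process edges by increasing weight (ties by edge label):
D—F (3): add — endpoints in different components.
A—F (4): add — endpoints in different components.
B—E (5): add — endpoints in different components.
D—H (7): add — endpoints in different components.
F—G (7): add — endpoints in different components.
A—D (8): skip — A and D already connected.
A—B (10): add — endpoints in different components.
B—G (12): skip — B and G already connected.
E—H (13): skip — E and H already connected.
C—D (14): add — endpoints in different components.
The 6th edge added is A—B.

A-B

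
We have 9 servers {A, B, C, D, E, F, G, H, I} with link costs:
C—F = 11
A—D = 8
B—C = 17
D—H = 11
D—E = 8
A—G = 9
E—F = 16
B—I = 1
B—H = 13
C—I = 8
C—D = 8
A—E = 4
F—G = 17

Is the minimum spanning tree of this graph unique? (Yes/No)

No

Kruskal: consider edges lightest-first.
B—I (1): add — endpoints in different components.
A—E (4): add — endpoints in different components.
A—D (8): add — endpoints in different components.
C—D (8): add — endpoints in different components.
C—I (8): add — endpoints in different components.
D—E (8): skip — D and E already connected.
A—G (9): add — endpoints in different components.
C—F (11): add — endpoints in different components.
D—H (11): add — endpoints in different components.
Non-tree edge D—E has weight 8, equal to the heaviest edge on its tree cycle — swapping gives another MST of the same weight. Not unique.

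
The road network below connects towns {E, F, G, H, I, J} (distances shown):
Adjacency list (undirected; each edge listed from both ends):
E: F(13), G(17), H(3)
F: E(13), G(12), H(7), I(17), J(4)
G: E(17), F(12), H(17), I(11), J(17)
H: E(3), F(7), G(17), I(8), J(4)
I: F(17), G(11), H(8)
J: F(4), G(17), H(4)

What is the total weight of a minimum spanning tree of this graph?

30

Kruskal's algorithm — process edges by increasing weight (ties by edge label):
E H (3): add. Components now {E,H} {F} {G} {I} {J}
F J (4): add. Components now {E,H} {F,J} {G} {I}
H J (4): add. Components now {E,F,H,J} {G} {I}
F H (7): skip — F and H already connected.
H I (8): add. Components now {E,F,H,I,J} {G}
G I (11): add. Components now {E,F,G,H,I,J}
MST edges: E H, F J, H J, H I, G I; total weight 3+4+4+8+11 = 30.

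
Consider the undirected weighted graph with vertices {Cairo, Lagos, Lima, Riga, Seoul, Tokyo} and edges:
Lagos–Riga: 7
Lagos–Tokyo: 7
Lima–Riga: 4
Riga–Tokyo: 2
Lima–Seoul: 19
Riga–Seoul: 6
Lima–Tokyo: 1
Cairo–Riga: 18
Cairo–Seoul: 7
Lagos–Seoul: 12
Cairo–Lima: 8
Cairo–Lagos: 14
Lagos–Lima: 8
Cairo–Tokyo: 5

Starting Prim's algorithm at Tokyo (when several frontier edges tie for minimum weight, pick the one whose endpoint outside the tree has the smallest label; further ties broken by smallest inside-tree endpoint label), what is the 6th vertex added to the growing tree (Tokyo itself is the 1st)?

Prim, starting at Tokyo.
Step 1: cheapest edge leaving the tree is Lima–Tokyo (1); add Lima.
Step 2: cheapest edge leaving the tree is Riga–Tokyo (2); add Riga.
Step 3: cheapest edge leaving the tree is Cairo–Tokyo (5); add Cairo.
Step 4: cheapest edge leaving the tree is Riga–Seoul (6); add Seoul.
Step 5: cheapest edge leaving the tree is Lagos–Riga (7); add Lagos.
Vertex order: Tokyo, Lima, Riga, Cairo, Seoul, Lagos. The 6th vertex is Lagos.

Lagos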